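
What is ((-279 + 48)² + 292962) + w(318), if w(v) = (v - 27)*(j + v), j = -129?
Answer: 401322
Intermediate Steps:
w(v) = (-129 + v)*(-27 + v) (w(v) = (v - 27)*(-129 + v) = (-27 + v)*(-129 + v) = (-129 + v)*(-27 + v))
((-279 + 48)² + 292962) + w(318) = ((-279 + 48)² + 292962) + (3483 + 318² - 156*318) = ((-231)² + 292962) + (3483 + 101124 - 49608) = (53361 + 292962) + 54999 = 346323 + 54999 = 401322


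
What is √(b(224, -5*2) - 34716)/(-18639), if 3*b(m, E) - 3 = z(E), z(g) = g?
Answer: -I*√312465/55917 ≈ -0.0099967*I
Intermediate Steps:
b(m, E) = 1 + E/3
√(b(224, -5*2) - 34716)/(-18639) = √((1 + (-5*2)/3) - 34716)/(-18639) = √((1 + (⅓)*(-10)) - 34716)*(-1/18639) = √((1 - 10/3) - 34716)*(-1/18639) = √(-7/3 - 34716)*(-1/18639) = √(-104155/3)*(-1/18639) = (I*√312465/3)*(-1/18639) = -I*√312465/55917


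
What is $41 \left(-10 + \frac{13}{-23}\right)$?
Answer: $- \frac{9963}{23} \approx -433.17$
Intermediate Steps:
$41 \left(-10 + \frac{13}{-23}\right) = 41 \left(-10 + 13 \left(- \frac{1}{23}\right)\right) = 41 \left(-10 - \frac{13}{23}\right) = 41 \left(- \frac{243}{23}\right) = - \frac{9963}{23}$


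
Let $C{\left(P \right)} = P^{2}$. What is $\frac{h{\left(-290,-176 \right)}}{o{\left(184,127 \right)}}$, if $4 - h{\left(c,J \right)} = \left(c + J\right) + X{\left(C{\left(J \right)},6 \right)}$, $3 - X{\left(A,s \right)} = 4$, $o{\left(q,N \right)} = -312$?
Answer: $- \frac{157}{104} \approx -1.5096$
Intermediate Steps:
$X{\left(A,s \right)} = -1$ ($X{\left(A,s \right)} = 3 - 4 = -1$)
$h{\left(c,J \right)} = 5 - J - c$ ($h{\left(c,J \right)} = 4 - \left(\left(c + J\right) - 1\right) = 4 - \left(\left(J + c\right) - 1\right) = 4 - \left(-1 + J + c\right) = 5 - J - c$)
$\frac{h{\left(-290,-176 \right)}}{o{\left(184,127 \right)}} = \frac{5 - -176 - -290}{-312} = \left(5 + 176 + 290\right) \left(- \frac{1}{312}\right) = 471 \left(- \frac{1}{312}\right) = - \frac{157}{104}$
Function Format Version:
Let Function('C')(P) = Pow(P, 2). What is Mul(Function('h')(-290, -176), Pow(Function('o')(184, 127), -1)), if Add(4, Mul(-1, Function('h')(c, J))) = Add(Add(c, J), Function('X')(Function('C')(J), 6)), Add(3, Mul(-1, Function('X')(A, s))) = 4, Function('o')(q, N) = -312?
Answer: Rational(-157, 104) ≈ -1.5096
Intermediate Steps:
Function('X')(A, s) = -1 (Function('X')(A, s) = Add(3, Mul(-1, 4)) = Add(3, -4) = -1)
Function('h')(c, J) = Add(5, Mul(-1, J), Mul(-1, c)) (Function('h')(c, J) = Add(4, Mul(-1, Add(Add(c, J), -1))) = Add(4, Mul(-1, Add(Add(J, c), -1))) = Add(4, Mul(-1, Add(-1, J, c))) = Add(4, Add(1, Mul(-1, J), Mul(-1, c))) = Add(5, Mul(-1, J), Mul(-1, c)))
Mul(Function('h')(-290, -176), Pow(Function('o')(184, 127), -1)) = Mul(Add(5, Mul(-1, -176), Mul(-1, -290)), Pow(-312, -1)) = Mul(Add(5, 176, 290), Rational(-1, 312)) = Mul(471, Rational(-1, 312)) = Rational(-157, 104)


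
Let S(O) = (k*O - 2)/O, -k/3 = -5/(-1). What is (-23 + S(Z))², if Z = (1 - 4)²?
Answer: 118336/81 ≈ 1460.9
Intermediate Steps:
k = -15 (k = -(-15)/(-1) = -(-15)*(-1) = -3*5 = -15)
Z = 9 (Z = (-3)² = 9)
S(O) = (-2 - 15*O)/O (S(O) = (-15*O - 2)/O = (-2 - 15*O)/O)
(-23 + S(Z))² = (-23 + (-15 - 2/9))² = (-23 - 137/9)² = (-344/9)² = 118336/81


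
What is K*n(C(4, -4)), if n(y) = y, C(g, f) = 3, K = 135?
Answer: 405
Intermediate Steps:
K*n(C(4, -4)) = 135*3 = 405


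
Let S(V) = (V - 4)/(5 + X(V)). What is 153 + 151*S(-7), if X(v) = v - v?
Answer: -896/5 ≈ -179.20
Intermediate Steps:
X(v) = 0
S(V) = -⅘ + V/5 (S(V) = (V - 4)/(5 + 0) = (-4 + V)/5 = (-4 + V)*(⅕) = -⅘ + V/5)
153 + 151*S(-7) = 153 + 151*(-⅘ + (⅕)*(-7)) = 153 + 151*(-⅘ - 7/5) = 153 + 151*(-11/5) = 153 - 1661/5 = -896/5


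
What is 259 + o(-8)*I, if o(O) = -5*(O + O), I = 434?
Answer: 34979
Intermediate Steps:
o(O) = -10*O
259 + o(-8)*I = 259 - 10*(-8)*434 = 259 + 80*434 = 259 + 34720 = 34979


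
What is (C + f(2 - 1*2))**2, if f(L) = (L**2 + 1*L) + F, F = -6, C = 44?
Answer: 1444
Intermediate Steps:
f(L) = -6 + L + L**2 (f(L) = (L**2 + 1*L) - 6 = (L**2 + L) - 6 = (L + L**2) - 6 = -6 + L + L**2)
(C + f(2 - 1*2))**2 = (44 + (-6 + (2 - 1*2) + (2 - 1*2)**2))**2 = (44 + (-6 + (2 - 2) + (2 - 2)**2))**2 = (44 + (-6 + 0 + 0**2))**2 = (44 + (-6 + 0 + 0))**2 = (44 - 6)**2 = 38**2 = 1444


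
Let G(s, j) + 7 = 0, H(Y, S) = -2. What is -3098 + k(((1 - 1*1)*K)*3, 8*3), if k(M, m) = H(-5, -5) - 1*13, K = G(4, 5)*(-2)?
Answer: -3113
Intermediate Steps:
G(s, j) = -7 (G(s, j) = -7 + 0 = -7)
K = 14 (K = -7*(-2) = 14)
k(M, m) = -15 (k(M, m) = -2 - 1*13 = -2 - 13 = -15)
-3098 + k(((1 - 1*1)*K)*3, 8*3) = -3098 - 15 = -3113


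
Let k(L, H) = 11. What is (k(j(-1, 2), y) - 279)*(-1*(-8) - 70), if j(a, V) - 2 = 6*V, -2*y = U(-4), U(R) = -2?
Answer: 16616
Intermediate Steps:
y = 1 (y = -½*(-2) = 1)
j(a, V) = 2 + 6*V
(k(j(-1, 2), y) - 279)*(-1*(-8) - 70) = (11 - 279)*(-1*(-8) - 70) = -268*(8 - 70) = -268*(-62) = 16616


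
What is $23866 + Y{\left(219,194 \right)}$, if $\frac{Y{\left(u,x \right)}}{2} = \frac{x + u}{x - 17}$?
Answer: $\frac{71612}{3} \approx 23871.0$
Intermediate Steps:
$Y{\left(u,x \right)} = \frac{2 \left(u + x\right)}{-17 + x}$ ($Y{\left(u,x \right)} = 2 \frac{x + u}{x - 17} = 2 \frac{u + x}{-17 + x} = \frac{2 \left(u + x\right)}{-17 + x}$)
$23866 + Y{\left(219,194 \right)} = 23866 + \frac{2 \left(219 + 194\right)}{-17 + 194} = 23866 + 2 \cdot \frac{1}{177} \cdot 413 = 23866 + \frac{14}{3} = \frac{71612}{3}$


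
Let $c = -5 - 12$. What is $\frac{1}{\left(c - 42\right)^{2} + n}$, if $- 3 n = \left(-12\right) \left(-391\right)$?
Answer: $\frac{1}{1917} \approx 0.00052165$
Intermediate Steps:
$n = -1564$ ($n = - \frac{\left(-12\right) \left(-391\right)}{3} = \left(- \frac{1}{3}\right) 4692 = -1564$)
$c = -17$ ($c = -5 - 12 = -17$)
$\frac{1}{\left(c - 42\right)^{2} + n} = \frac{1}{\left(-17 - 42\right)^{2} - 1564} = \frac{1}{\left(-59\right)^{2} - 1564} = \frac{1}{3481 - 1564} = \frac{1}{1917}$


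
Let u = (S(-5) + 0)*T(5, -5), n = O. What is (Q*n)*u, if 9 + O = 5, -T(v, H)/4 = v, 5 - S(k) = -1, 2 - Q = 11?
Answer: -4320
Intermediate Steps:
Q = -9 (Q = 2 - 1*11 = 2 - 11 = -9)
S(k) = 6 (S(k) = 5 - 1*(-1) = 5 + 1 = 6)
T(v, H) = -4*v
O = -4 (O = -9 + 5 = -4)
n = -4
u = -120 (u = (6 + 0)*(-4*5) = 6*(-20) = -120)
(Q*n)*u = -9*(-4)*(-120) = 36*(-120) = -4320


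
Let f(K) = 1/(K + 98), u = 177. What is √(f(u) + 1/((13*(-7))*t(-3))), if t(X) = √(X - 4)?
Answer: √(91091 + 39325*I*√7)/5005 ≈ 0.067664 + 0.030692*I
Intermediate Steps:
f(K) = 1/(98 + K)
t(X) = √(-4 + X)
√(f(u) + 1/((13*(-7))*t(-3))) = √(1/(98 + 177) + 1/((13*(-7))*√(-4 - 3))) = √(1/275 + 1/(-91*I*√7)) = √(1/275 + I*√7/637)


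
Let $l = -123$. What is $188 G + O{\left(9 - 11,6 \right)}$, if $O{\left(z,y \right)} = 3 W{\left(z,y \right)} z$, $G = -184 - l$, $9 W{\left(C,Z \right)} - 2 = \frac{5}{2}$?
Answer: $-11471$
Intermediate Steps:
$W{\left(C,Z \right)} = \frac{1}{2}$ ($W{\left(C,Z \right)} = \frac{2}{9} + \frac{5 \cdot \frac{1}{2}}{9} = \frac{2}{9} + \frac{1}{9} \cdot \frac{5}{2} = \frac{2}{9} + \frac{5}{18} = \frac{1}{2}$)
$G = -61$ ($G = -184 - -123 = -184 + 123 = -61$)
$O{\left(z,y \right)} = \frac{3 z}{2}$ ($O{\left(z,y \right)} = 3 \cdot \frac{1}{2} z = \frac{3 z}{2}$)
$188 G + O{\left(9 - 11,6 \right)} = 188 \left(-61\right) + \frac{3 \left(9 - 11\right)}{2} = -11468 + \frac{3 \left(9 - 11\right)}{2} = -11468 + \frac{3}{2} \left(-2\right) = -11468 - 3 = -11471$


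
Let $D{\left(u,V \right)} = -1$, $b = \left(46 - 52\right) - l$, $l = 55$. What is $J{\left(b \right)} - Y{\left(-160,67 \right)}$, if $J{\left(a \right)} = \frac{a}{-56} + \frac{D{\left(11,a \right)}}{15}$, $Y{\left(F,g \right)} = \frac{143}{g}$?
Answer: $- \frac{62567}{56280} \approx -1.1117$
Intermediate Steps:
$b = -61$ ($b = \left(46 - 52\right) - 55 = -6 - 55 = -61$)
$J{\left(a \right)} = - \frac{1}{15} - \frac{a}{56}$ ($J{\left(a \right)} = \frac{a}{-56} - \frac{1}{15} = a \left(- \frac{1}{56}\right) - \frac{1}{15} = - \frac{a}{56} - \frac{1}{15} = - \frac{1}{15} - \frac{a}{56}$)
$J{\left(b \right)} - Y{\left(-160,67 \right)} = \left(- \frac{1}{15} - - \frac{61}{56}\right) - \frac{143}{67} = \left(- \frac{1}{15} + \frac{61}{56}\right) - 143 \cdot \frac{1}{67} = \frac{859}{840} - \frac{143}{67} = - \frac{62567}{56280}$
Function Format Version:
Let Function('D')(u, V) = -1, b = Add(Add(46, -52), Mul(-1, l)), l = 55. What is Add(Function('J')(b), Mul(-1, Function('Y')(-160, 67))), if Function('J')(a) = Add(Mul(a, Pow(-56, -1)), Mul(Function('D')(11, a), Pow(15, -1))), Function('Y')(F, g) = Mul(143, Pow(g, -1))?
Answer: Rational(-62567, 56280) ≈ -1.1117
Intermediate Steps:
b = -61 (b = Add(Add(46, -52), Mul(-1, 55)) = Add(-6, -55) = -61)
Function('J')(a) = Add(Rational(-1, 15), Mul(Rational(-1, 56), a)) (Function('J')(a) = Add(Mul(a, Pow(-56, -1)), Mul(-1, Pow(15, -1))) = Add(Mul(a, Rational(-1, 56)), Mul(-1, Rational(1, 15))) = Add(Mul(Rational(-1, 56), a), Rational(-1, 15)) = Add(Rational(-1, 15), Mul(Rational(-1, 56), a)))
Add(Function('J')(b), Mul(-1, Function('Y')(-160, 67))) = Add(Add(Rational(-1, 15), Mul(Rational(-1, 56), -61)), Mul(-1, Mul(143, Pow(67, -1)))) = Add(Add(Rational(-1, 15), Rational(61, 56)), Mul(-1, Mul(143, Rational(1, 67)))) = Add(Rational(859, 840), Mul(-1, Rational(143, 67))) = Add(Rational(859, 840), Rational(-143, 67)) = Rational(-62567, 56280)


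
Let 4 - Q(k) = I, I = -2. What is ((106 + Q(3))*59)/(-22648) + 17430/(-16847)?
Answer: -63259952/47693857 ≈ -1.3264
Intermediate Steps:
Q(k) = 6 (Q(k) = 4 - 1*(-2) = 4 + 2 = 6)
((106 + Q(3))*59)/(-22648) + 17430/(-16847) = ((106 + 6)*59)/(-22648) + 17430/(-16847) = (112*59)*(-1/22648) + 17430*(-1/16847) = 6608*(-1/22648) - 17430/16847 = -826/2831 - 17430/16847 = -63259952/47693857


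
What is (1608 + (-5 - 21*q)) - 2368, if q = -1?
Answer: -744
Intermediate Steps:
(1608 + (-5 - 21*q)) - 2368 = (1608 + (-5 - 21*(-1))) - 2368 = (1608 + (-5 + 21)) - 2368 = (1608 + 16) - 2368 = 1624 - 2368 = -744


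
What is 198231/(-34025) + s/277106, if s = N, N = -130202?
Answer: -29680561268/4714265825 ≈ -6.2959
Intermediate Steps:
s = -130202
198231/(-34025) + s/277106 = 198231/(-34025) - 130202/277106 = 198231*(-1/34025) - 130202*1/277106 = -198231/34025 - 65101/138553 = -29680561268/4714265825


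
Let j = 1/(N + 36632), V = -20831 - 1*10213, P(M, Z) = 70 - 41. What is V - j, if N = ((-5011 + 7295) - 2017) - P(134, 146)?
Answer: -1144592281/36870 ≈ -31044.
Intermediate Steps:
P(M, Z) = 29
N = 238 (N = ((-5011 + 7295) - 2017) - 1*29 = (2284 - 2017) - 29 = 267 - 29 = 238)
V = -31044 (V = -20831 - 10213 = -31044)
j = 1/36870 (j = 1/(238 + 36632) = 1/36870 ≈ 2.7122e-5)
V - j = -31044 - 1*1/36870 = -31044 - 1/36870 = -1144592281/36870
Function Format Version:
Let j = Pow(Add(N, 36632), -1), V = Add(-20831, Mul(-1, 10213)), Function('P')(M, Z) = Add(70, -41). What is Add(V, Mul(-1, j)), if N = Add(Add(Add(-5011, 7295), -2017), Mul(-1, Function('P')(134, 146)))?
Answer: Rational(-1144592281, 36870) ≈ -31044.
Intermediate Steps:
Function('P')(M, Z) = 29
N = 238 (N = Add(Add(Add(-5011, 7295), -2017), Mul(-1, 29)) = Add(Add(2284, -2017), -29) = Add(267, -29) = 238)
V = -31044 (V = Add(-20831, -10213) = -31044)
j = Rational(1, 36870) (j = Pow(Add(238, 36632), -1) = Pow(36870, -1) = Rational(1, 36870) ≈ 2.7122e-5)
Add(V, Mul(-1, j)) = Add(-31044, Mul(-1, Rational(1, 36870))) = Add(-31044, Rational(-1, 36870)) = Rational(-1144592281, 36870)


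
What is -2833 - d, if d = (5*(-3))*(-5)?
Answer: -2908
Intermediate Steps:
d = 75 (d = -15*(-5) = 75)
-2833 - d = -2833 - 1*75 = -2833 - 75 = -2908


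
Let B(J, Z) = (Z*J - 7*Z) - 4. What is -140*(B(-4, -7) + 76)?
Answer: -20860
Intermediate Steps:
B(J, Z) = -4 - 7*Z + J*Z (B(J, Z) = (J*Z - 7*Z) - 4 = (-7*Z + J*Z) - 4 = -4 - 7*Z + J*Z)
-140*(B(-4, -7) + 76) = -140*((-4 - 7*(-7) - 4*(-7)) + 76) = -140*((-4 + 49 + 28) + 76) = -140*(73 + 76) = -140*149 = -20860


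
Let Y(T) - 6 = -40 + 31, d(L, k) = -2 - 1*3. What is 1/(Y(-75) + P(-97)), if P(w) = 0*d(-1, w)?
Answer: -⅓ ≈ -0.33333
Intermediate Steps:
d(L, k) = -5 (d(L, k) = -2 - 3 = -5)
Y(T) = -3 (Y(T) = 6 + (-40 + 31) = 6 - 9 = -3)
P(w) = 0 (P(w) = 0*(-5) = 0)
1/(Y(-75) + P(-97)) = 1/(-3 + 0) = 1/(-3) = -⅓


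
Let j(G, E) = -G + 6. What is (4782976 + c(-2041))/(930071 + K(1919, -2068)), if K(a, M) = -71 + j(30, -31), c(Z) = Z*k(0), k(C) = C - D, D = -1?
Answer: 1593645/309992 ≈ 5.1409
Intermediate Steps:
k(C) = 1 + C (k(C) = C - 1*(-1) = C + 1 = 1 + C)
c(Z) = Z (c(Z) = Z*(1 + 0) = Z*1 = Z)
j(G, E) = 6 - G
K(a, M) = -95 (K(a, M) = -71 + (6 - 1*30) = -71 + (6 - 30) = -71 - 24 = -95)
(4782976 + c(-2041))/(930071 + K(1919, -2068)) = (4782976 - 2041)/(930071 - 95) = 4780935/929976 = 4780935*(1/929976) = 1593645/309992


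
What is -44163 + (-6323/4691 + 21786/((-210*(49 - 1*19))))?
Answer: -217550736821/4925550 ≈ -44168.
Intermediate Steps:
-44163 + (-6323/4691 + 21786/((-210*(49 - 1*19)))) = -44163 + (-6323*1/4691 + 21786/((-210*(49 - 19)))) = -44163 + (-6323/4691 + 21786/((-210*30))) = -44163 + (-6323/4691 + 21786/(-6300)) = -44163 + (-6323/4691 + 21786*(-1/6300)) = -44163 + (-6323/4691 - 3631/1050) = -44163 - 23672171/4925550 = -217550736821/4925550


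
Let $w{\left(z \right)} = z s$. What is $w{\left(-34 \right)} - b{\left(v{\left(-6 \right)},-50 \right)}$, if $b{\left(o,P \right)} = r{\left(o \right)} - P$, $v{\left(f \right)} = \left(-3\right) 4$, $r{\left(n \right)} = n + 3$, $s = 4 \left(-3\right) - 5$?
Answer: $537$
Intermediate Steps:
$s = -17$ ($s = -12 - 5 = -17$)
$r{\left(n \right)} = 3 + n$
$v{\left(f \right)} = -12$
$w{\left(z \right)} = - 17 z$ ($w{\left(z \right)} = z \left(-17\right) = - 17 z$)
$b{\left(o,P \right)} = 3 + o - P$ ($b{\left(o,P \right)} = \left(3 + o\right) - P = 3 + o - P$)
$w{\left(-34 \right)} - b{\left(v{\left(-6 \right)},-50 \right)} = \left(-17\right) \left(-34\right) - \left(3 - 12 - -50\right) = 578 - \left(3 - 12 + 50\right) = 578 - 41 = 537$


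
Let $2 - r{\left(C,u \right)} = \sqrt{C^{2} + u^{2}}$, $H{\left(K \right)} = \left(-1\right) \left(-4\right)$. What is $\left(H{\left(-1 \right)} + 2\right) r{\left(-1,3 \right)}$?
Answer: $12 - 6 \sqrt{10} \approx -6.9737$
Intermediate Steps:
$H{\left(K \right)} = 4$
$r{\left(C,u \right)} = 2 - \sqrt{C^{2} + u^{2}}$
$\left(H{\left(-1 \right)} + 2\right) r{\left(-1,3 \right)} = \left(4 + 2\right) \left(2 - \sqrt{\left(-1\right)^{2} + 3^{2}}\right) = 6 \left(2 - \sqrt{1 + 9}\right) = 6 \left(2 - \sqrt{10}\right) = 12 - 6 \sqrt{10}$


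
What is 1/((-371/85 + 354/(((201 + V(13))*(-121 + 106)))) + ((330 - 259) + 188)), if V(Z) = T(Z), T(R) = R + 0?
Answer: 1819/462981 ≈ 0.0039289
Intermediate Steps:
T(R) = R
V(Z) = Z
1/((-371/85 + 354/(((201 + V(13))*(-121 + 106)))) + ((330 - 259) + 188)) = 1/((-371/85 + 354/(((201 + 13)*(-121 + 106)))) + ((330 - 259) + 188)) = 1/((-371*1/85 + 354/((214*(-15)))) + (71 + 188)) = 1/((-371/85 + 354/(-3210)) + 259) = 1/((-371/85 + 354*(-1/3210)) + 259) = 1/((-371/85 - 59/535) + 259) = 1/(-8140/1819 + 259) = 1/(462981/1819) = 1819/462981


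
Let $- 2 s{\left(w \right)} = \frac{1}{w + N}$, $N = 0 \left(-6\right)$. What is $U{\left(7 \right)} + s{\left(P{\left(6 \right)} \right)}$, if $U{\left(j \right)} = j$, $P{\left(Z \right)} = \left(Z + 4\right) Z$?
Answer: $\frac{839}{120} \approx 6.9917$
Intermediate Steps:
$P{\left(Z \right)} = Z \left(4 + Z\right)$ ($P{\left(Z \right)} = \left(4 + Z\right) Z = Z \left(4 + Z\right)$)
$N = 0$
$s{\left(w \right)} = - \frac{1}{2 w}$ ($s{\left(w \right)} = - \frac{1}{2 \left(w + 0\right)} = - \frac{1}{2 w}$)
$U{\left(7 \right)} + s{\left(P{\left(6 \right)} \right)} = 7 - \frac{1}{2 \cdot 6 \left(4 + 6\right)} = 7 - \frac{1}{2 \cdot 6 \cdot 10} = 7 - \frac{1}{2 \cdot 60} = 7 - \frac{1}{120} = \frac{839}{120}$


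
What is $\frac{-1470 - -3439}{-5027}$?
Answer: $- \frac{179}{457} \approx -0.39169$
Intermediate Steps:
$\frac{-1470 - -3439}{-5027} = \left(-1470 + 3439\right) \left(- \frac{1}{5027}\right) = 1969 \left(- \frac{1}{5027}\right) = - \frac{179}{457}$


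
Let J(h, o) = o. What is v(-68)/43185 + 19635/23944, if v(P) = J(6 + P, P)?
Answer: 846309283/1034021640 ≈ 0.81846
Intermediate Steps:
v(P) = P
v(-68)/43185 + 19635/23944 = -68/43185 + 19635/23944 = 846309283/1034021640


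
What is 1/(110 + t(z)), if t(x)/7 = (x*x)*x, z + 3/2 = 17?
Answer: 8/209417 ≈ 3.8201e-5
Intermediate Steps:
z = 31/2 (z = -3/2 + 17 = 31/2 ≈ 15.500)
t(x) = 7*x³ (t(x) = 7*((x*x)*x) = 7*(x²*x) = 7*x³)
1/(110 + t(z)) = 1/(110 + 7*(31/2)³) = 1/(110 + 7*(29791/8)) = 1/(110 + 208537/8) = 1/(209417/8) = 8/209417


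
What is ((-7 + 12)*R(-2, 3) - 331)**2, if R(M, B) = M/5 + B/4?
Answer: 1734489/16 ≈ 1.0841e+5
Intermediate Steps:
R(M, B) = B/4 + M/5 (R(M, B) = M*(1/5) + B*(1/4) = M/5 + B/4 = B/4 + M/5)
((-7 + 12)*R(-2, 3) - 331)**2 = ((-7 + 12)*((1/4)*3 + (1/5)*(-2)) - 331)**2 = (5*(3/4 - 2/5) - 331)**2 = (5*(7/20) - 331)**2 = (7/4 - 331)**2 = (-1317/4)**2 = 1734489/16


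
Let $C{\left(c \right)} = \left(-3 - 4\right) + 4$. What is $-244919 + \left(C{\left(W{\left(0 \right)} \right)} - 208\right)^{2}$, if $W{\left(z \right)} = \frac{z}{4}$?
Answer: $-200398$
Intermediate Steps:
$W{\left(z \right)} = \frac{z}{4}$ ($W{\left(z \right)} = z \frac{1}{4} = \frac{z}{4}$)
$C{\left(c \right)} = -3$ ($C{\left(c \right)} = -7 + 4 = -3$)
$-244919 + \left(C{\left(W{\left(0 \right)} \right)} - 208\right)^{2} = -244919 + \left(-3 - 208\right)^{2} = -244919 + \left(-211\right)^{2} = -244919 + 44521 = -200398$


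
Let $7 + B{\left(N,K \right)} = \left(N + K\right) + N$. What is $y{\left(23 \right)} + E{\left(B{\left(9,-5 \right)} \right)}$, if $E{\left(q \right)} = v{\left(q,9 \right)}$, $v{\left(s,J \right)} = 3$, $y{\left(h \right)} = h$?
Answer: $26$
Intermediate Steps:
$B{\left(N,K \right)} = -7 + K + 2 N$ ($B{\left(N,K \right)} = -7 + \left(\left(N + K\right) + N\right) = -7 + \left(\left(K + N\right) + N\right) = -7 + \left(K + 2 N\right) = -7 + K + 2 N$)
$E{\left(q \right)} = 3$
$y{\left(23 \right)} + E{\left(B{\left(9,-5 \right)} \right)} = 23 + 3 = 26$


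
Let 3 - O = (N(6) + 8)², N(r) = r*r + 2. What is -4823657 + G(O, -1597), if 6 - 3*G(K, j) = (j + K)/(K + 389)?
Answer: -12473973685/2586 ≈ -4.8237e+6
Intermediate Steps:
N(r) = 2 + r² (N(r) = r² + 2 = 2 + r²)
O = -2113 (O = 3 - ((2 + 6²) + 8)² = 3 - ((2 + 36) + 8)² = 3 - (38 + 8)² = 3 - 1*46² = 3 - 1*2116 = 3 - 2116 = -2113)
G(K, j) = 2 - (K + j)/(3*(389 + K)) (G(K, j) = 2 - (j + K)/(3*(K + 389)) = 2 - (K + j)/(3*(389 + K)))
-4823657 + G(O, -1597) = -4823657 + (2334 - 1*(-1597) + 5*(-2113))/(3*(389 - 2113)) = -4823657 + (⅓)*(2334 + 1597 - 10565)/(-1724) = -4823657 + (⅓)*(-1/1724)*(-6634) = -4823657 + 3317/2586 = -12473973685/2586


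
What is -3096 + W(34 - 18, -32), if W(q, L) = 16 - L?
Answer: -3048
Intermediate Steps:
-3096 + W(34 - 18, -32) = -3096 + (16 - 1*(-32)) = -3096 + (16 + 32) = -3096 + 48 = -3048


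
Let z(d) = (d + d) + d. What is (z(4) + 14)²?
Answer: 676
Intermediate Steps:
z(d) = 3*d (z(d) = 2*d + d = 3*d)
(z(4) + 14)² = (3*4 + 14)² = (12 + 14)² = 26² = 676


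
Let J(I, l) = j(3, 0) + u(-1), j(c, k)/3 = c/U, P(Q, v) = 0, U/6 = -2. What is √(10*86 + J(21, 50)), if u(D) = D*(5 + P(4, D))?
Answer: √3417/2 ≈ 29.228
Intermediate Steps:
U = -12 (U = 6*(-2) = -12)
u(D) = 5*D (u(D) = D*(5 + 0) = D*5 = 5*D)
j(c, k) = -c/4 (j(c, k) = 3*(c/(-12)) = 3*(c*(-1/12)) = 3*(-c/12) = -c/4)
J(I, l) = -23/4 (J(I, l) = -¼*3 + 5*(-1) = -¾ - 5 = -23/4)
√(10*86 + J(21, 50)) = √(10*86 - 23/4) = √(860 - 23/4) = √(3417/4) = √3417/2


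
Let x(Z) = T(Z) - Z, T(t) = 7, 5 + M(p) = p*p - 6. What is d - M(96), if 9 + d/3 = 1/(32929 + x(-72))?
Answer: -304729853/33008 ≈ -9232.0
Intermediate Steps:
M(p) = -11 + p**2 (M(p) = -5 + (p*p - 6) = -5 + (p**2 - 6) = -5 + (-6 + p**2) = -11 + p**2)
x(Z) = 7 - Z
d = -891213/33008 (d = -27 + 3/(32929 + (7 - 1*(-72))) = -27 + 3/(32929 + (7 + 72)) = -27 + 3/(32929 + 79) = -27 + 3/33008 = -891213/33008 ≈ -27.000)
d - M(96) = -891213/33008 - (-11 + 96**2) = -891213/33008 - (-11 + 9216) = -891213/33008 - 1*9205 = -891213/33008 - 9205 = -304729853/33008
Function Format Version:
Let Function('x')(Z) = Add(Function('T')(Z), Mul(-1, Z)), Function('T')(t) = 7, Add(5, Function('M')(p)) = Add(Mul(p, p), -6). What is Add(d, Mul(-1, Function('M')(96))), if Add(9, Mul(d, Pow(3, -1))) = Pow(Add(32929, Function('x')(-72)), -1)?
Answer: Rational(-304729853, 33008) ≈ -9232.0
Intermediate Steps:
Function('M')(p) = Add(-11, Pow(p, 2)) (Function('M')(p) = Add(-5, Add(Mul(p, p), -6)) = Add(-5, Add(Pow(p, 2), -6)) = Add(-5, Add(-6, Pow(p, 2))) = Add(-11, Pow(p, 2)))
Function('x')(Z) = Add(7, Mul(-1, Z))
d = Rational(-891213, 33008) (d = Add(-27, Mul(3, Pow(Add(32929, Add(7, Mul(-1, -72))), -1))) = Add(-27, Mul(3, Pow(Add(32929, Add(7, 72)), -1))) = Add(-27, Mul(3, Pow(Add(32929, 79), -1))) = Add(-27, Mul(3, Pow(33008, -1))) = Add(-27, Mul(3, Rational(1, 33008))) = Add(-27, Rational(3, 33008)) = Rational(-891213, 33008) ≈ -27.000)
Add(d, Mul(-1, Function('M')(96))) = Add(Rational(-891213, 33008), Mul(-1, Add(-11, Pow(96, 2)))) = Add(Rational(-891213, 33008), Mul(-1, Add(-11, 9216))) = Add(Rational(-891213, 33008), Mul(-1, 9205)) = Add(Rational(-891213, 33008), -9205) = Rational(-304729853, 33008)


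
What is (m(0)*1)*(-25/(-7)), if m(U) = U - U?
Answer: 0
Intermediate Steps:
m(U) = 0
(m(0)*1)*(-25/(-7)) = (0*1)*(-25/(-7)) = 0*(-25*(-1/7)) = 0*(25/7) = 0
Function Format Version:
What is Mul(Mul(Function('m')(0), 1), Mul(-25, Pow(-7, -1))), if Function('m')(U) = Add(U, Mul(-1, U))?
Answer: 0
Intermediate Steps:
Function('m')(U) = 0
Mul(Mul(Function('m')(0), 1), Mul(-25, Pow(-7, -1))) = Mul(Mul(0, 1), Mul(-25, Pow(-7, -1))) = Mul(0, Mul(-25, Rational(-1, 7))) = Mul(0, Rational(25, 7)) = 0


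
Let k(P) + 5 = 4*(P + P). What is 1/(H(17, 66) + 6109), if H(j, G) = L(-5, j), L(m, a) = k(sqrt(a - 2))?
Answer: 763/4657232 - sqrt(15)/4657232 ≈ 0.00016300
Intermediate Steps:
k(P) = -5 + 8*P (k(P) = -5 + 4*(P + P) = -5 + 4*(2*P) = -5 + 8*P)
L(m, a) = -5 + 8*sqrt(-2 + a) (L(m, a) = -5 + 8*sqrt(a - 2) = -5 + 8*sqrt(-2 + a))
H(j, G) = -5 + 8*sqrt(-2 + j)
1/(H(17, 66) + 6109) = 1/((-5 + 8*sqrt(-2 + 17)) + 6109) = 1/((-5 + 8*sqrt(15)) + 6109) = 1/(6104 + 8*sqrt(15))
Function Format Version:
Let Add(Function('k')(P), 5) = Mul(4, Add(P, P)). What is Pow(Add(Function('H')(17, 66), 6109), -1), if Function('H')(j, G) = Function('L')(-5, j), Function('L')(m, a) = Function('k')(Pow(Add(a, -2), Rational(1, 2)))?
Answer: Add(Rational(763, 4657232), Mul(Rational(-1, 4657232), Pow(15, Rational(1, 2)))) ≈ 0.00016300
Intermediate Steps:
Function('k')(P) = Add(-5, Mul(8, P)) (Function('k')(P) = Add(-5, Mul(4, Add(P, P))) = Add(-5, Mul(4, Mul(2, P))) = Add(-5, Mul(8, P)))
Function('L')(m, a) = Add(-5, Mul(8, Pow(Add(-2, a), Rational(1, 2)))) (Function('L')(m, a) = Add(-5, Mul(8, Pow(Add(a, -2), Rational(1, 2)))) = Add(-5, Mul(8, Pow(Add(-2, a), Rational(1, 2)))))
Function('H')(j, G) = Add(-5, Mul(8, Pow(Add(-2, j), Rational(1, 2))))
Pow(Add(Function('H')(17, 66), 6109), -1) = Pow(Add(Add(-5, Mul(8, Pow(Add(-2, 17), Rational(1, 2)))), 6109), -1) = Pow(Add(Add(-5, Mul(8, Pow(15, Rational(1, 2)))), 6109), -1) = Pow(Add(6104, Mul(8, Pow(15, Rational(1, 2)))), -1)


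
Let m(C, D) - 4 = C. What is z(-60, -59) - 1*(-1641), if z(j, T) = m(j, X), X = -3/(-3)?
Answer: 1585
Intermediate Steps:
X = 1 (X = -3*(-1/3) = 1)
m(C, D) = 4 + C
z(j, T) = 4 + j
z(-60, -59) - 1*(-1641) = (4 - 60) - 1*(-1641) = -56 + 1641 = 1585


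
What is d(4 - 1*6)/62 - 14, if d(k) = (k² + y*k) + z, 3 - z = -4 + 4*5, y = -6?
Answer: -865/62 ≈ -13.952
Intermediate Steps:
z = -13 (z = 3 - (-4 + 4*5) = 3 - (-4 + 20) = 3 - 1*16 = 3 - 16 = -13)
d(k) = -13 + k² - 6*k (d(k) = (k² - 6*k) - 13 = -13 + k² - 6*k)
d(4 - 1*6)/62 - 14 = (-13 + (4 - 1*6)² - 6*(4 - 1*6))/62 - 14 = (-13 + (4 - 6)² - 6*(4 - 6))*(1/62) - 14 = (-13 + (-2)² - 6*(-2))*(1/62) - 14 = (-13 + 4 + 12)*(1/62) - 14 = 3*(1/62) - 14 = 3/62 - 14 = -865/62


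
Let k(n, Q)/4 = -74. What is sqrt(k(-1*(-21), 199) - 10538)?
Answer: I*sqrt(10834) ≈ 104.09*I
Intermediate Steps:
k(n, Q) = -296 (k(n, Q) = 4*(-74) = -296)
sqrt(k(-1*(-21), 199) - 10538) = sqrt(-296 - 10538) = sqrt(-10834) = I*sqrt(10834)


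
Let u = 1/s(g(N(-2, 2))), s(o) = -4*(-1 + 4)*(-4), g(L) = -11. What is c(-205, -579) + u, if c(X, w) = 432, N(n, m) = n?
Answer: 20737/48 ≈ 432.02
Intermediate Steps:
s(o) = 48 (s(o) = -4*3*(-4) = -12*(-4) = 48)
u = 1/48 ≈ 0.020833
c(-205, -579) + u = 432 + 1/48 = 20737/48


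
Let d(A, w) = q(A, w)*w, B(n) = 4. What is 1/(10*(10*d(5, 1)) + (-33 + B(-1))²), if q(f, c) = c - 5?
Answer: 1/441 ≈ 0.0022676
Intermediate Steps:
q(f, c) = -5 + c
d(A, w) = w*(-5 + w) (d(A, w) = (-5 + w)*w = w*(-5 + w))
1/(10*(10*d(5, 1)) + (-33 + B(-1))²) = 1/(10*(10*(1*(-5 + 1))) + (-33 + 4)²) = 1/(10*(10*(1*(-4))) + (-29)²) = 1/(10*(10*(-4)) + 841) = 1/(10*(-40) + 841) = 1/(-400 + 841) = 1/441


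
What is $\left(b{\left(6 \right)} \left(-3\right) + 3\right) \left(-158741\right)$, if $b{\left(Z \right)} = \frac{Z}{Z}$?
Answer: $0$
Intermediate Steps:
$b{\left(Z \right)} = 1$
$\left(b{\left(6 \right)} \left(-3\right) + 3\right) \left(-158741\right) = \left(1 \left(-3\right) + 3\right) \left(-158741\right) = \left(-3 + 3\right) \left(-158741\right) = 0 \left(-158741\right) = 0$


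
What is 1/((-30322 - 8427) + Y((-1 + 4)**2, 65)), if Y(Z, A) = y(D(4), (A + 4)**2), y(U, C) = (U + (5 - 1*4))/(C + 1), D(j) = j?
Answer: -4762/184522733 ≈ -2.5807e-5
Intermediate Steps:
y(U, C) = (1 + U)/(1 + C) (y(U, C) = (U + (5 - 4))/(1 + C) = (U + 1)/(1 + C) = (1 + U)/(1 + C))
Y(Z, A) = 5/(1 + (4 + A)**2) (Y(Z, A) = (1 + 4)/(1 + (A + 4)**2) = 5/(1 + (4 + A)**2))
1/((-30322 - 8427) + Y((-1 + 4)**2, 65)) = 1/((-30322 - 8427) + 5/(1 + (4 + 65)**2)) = 1/(-38749 + 5/(1 + 69**2)) = 1/(-38749 + 5/(1 + 4761)) = 1/(-38749 + 5/4762) = 1/(-184522733/4762) = -4762/184522733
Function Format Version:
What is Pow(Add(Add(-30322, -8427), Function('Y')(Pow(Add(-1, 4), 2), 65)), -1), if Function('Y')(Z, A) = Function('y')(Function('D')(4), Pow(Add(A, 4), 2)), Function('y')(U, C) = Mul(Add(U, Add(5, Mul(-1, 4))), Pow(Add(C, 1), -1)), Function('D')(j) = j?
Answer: Rational(-4762, 184522733) ≈ -2.5807e-5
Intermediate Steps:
Function('y')(U, C) = Mul(Pow(Add(1, C), -1), Add(1, U)) (Function('y')(U, C) = Mul(Add(U, Add(5, -4)), Pow(Add(1, C), -1)) = Mul(Add(U, 1), Pow(Add(1, C), -1)) = Mul(Add(1, U), Pow(Add(1, C), -1)) = Mul(Pow(Add(1, C), -1), Add(1, U)))
Function('Y')(Z, A) = Mul(5, Pow(Add(1, Pow(Add(4, A), 2)), -1)) (Function('Y')(Z, A) = Mul(Pow(Add(1, Pow(Add(A, 4), 2)), -1), Add(1, 4)) = Mul(Pow(Add(1, Pow(Add(4, A), 2)), -1), 5) = Mul(5, Pow(Add(1, Pow(Add(4, A), 2)), -1)))
Pow(Add(Add(-30322, -8427), Function('Y')(Pow(Add(-1, 4), 2), 65)), -1) = Pow(Add(Add(-30322, -8427), Mul(5, Pow(Add(1, Pow(Add(4, 65), 2)), -1))), -1) = Pow(Add(-38749, Mul(5, Pow(Add(1, Pow(69, 2)), -1))), -1) = Pow(Add(-38749, Mul(5, Pow(Add(1, 4761), -1))), -1) = Pow(Add(-38749, Mul(5, Pow(4762, -1))), -1) = Pow(Add(-38749, Mul(5, Rational(1, 4762))), -1) = Pow(Add(-38749, Rational(5, 4762)), -1) = Pow(Rational(-184522733, 4762), -1) = Rational(-4762, 184522733)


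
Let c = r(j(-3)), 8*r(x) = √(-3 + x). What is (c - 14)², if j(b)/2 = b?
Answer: 12535/64 - 21*I/2 ≈ 195.86 - 10.5*I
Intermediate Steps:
j(b) = 2*b
r(x) = √(-3 + x)/8
c = 3*I/8 (c = √(-3 + 2*(-3))/8 = √(-3 - 6)/8 = √(-9)/8 = (3*I)/8 = 3*I/8 ≈ 0.375*I)
(c - 14)² = (3*I/8 - 14)² = (-14 + 3*I/8)²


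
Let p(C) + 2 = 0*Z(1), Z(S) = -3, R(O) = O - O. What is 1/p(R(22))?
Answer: -½ ≈ -0.50000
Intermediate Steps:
R(O) = 0
p(C) = -2 (p(C) = -2 + 0*(-3) = -2 + 0 = -2)
1/p(R(22)) = 1/(-2) = -½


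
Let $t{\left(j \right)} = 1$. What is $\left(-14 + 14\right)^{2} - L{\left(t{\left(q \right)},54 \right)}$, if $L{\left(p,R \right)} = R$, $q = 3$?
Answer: $-54$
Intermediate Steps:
$\left(-14 + 14\right)^{2} - L{\left(t{\left(q \right)},54 \right)} = \left(-14 + 14\right)^{2} - 54 = 0^{2} - 54 = 0 - 54 = -54$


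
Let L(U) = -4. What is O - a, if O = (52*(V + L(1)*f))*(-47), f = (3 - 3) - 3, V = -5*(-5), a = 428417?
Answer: -518845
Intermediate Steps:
V = 25
f = -3 (f = 0 - 3 = -3)
O = -90428 (O = (52*(25 - 4*(-3)))*(-47) = (52*(25 + 12))*(-47) = (52*37)*(-47) = 1924*(-47) = -90428)
O - a = -90428 - 1*428417 = -90428 - 428417 = -518845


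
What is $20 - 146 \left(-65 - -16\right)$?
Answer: $7174$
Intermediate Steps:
$20 - 146 \left(-65 - -16\right) = 20 - 146 \left(-65 + 16\right) = 20 - -7154 = 20 + 7154 = 7174$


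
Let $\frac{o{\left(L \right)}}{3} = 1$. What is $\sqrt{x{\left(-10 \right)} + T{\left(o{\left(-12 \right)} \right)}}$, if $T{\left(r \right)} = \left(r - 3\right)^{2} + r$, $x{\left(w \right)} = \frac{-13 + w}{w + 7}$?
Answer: $\frac{4 \sqrt{6}}{3} \approx 3.266$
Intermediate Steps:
$x{\left(w \right)} = \frac{-13 + w}{7 + w}$
$o{\left(L \right)} = 3$ ($o{\left(L \right)} = 3 \cdot 1 = 3$)
$T{\left(r \right)} = r + \left(-3 + r\right)^{2}$ ($T{\left(r \right)} = \left(-3 + r\right)^{2} + r = r + \left(-3 + r\right)^{2}$)
$\sqrt{x{\left(-10 \right)} + T{\left(o{\left(-12 \right)} \right)}} = \sqrt{\frac{-13 - 10}{7 - 10} + \left(3 + \left(-3 + 3\right)^{2}\right)} = \sqrt{\frac{1}{-3} \left(-23\right) + \left(3 + 0^{2}\right)} = \sqrt{\left(- \frac{1}{3}\right) \left(-23\right) + \left(3 + 0\right)} = \sqrt{\frac{23}{3} + 3} = \sqrt{\frac{32}{3}} = \frac{4 \sqrt{6}}{3}$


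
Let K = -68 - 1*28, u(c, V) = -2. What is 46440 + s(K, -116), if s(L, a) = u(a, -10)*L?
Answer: 46632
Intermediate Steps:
K = -96 (K = -68 - 28 = -96)
s(L, a) = -2*L
46440 + s(K, -116) = 46440 - 2*(-96) = 46440 + 192 = 46632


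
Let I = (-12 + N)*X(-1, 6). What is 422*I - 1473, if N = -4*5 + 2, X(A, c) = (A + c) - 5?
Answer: -1473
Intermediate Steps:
X(A, c) = -5 + A + c
N = -18 (N = -20 + 2 = -18)
I = 0 (I = (-12 - 18)*(-5 - 1 + 6) = -30*0 = 0)
422*I - 1473 = 422*0 - 1473 = 0 - 1473 = -1473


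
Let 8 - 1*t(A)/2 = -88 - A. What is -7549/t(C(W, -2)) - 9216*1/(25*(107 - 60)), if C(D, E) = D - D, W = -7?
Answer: -10639547/225600 ≈ -47.161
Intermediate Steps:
C(D, E) = 0
t(A) = 192 + 2*A (t(A) = 16 - 2*(-88 - A) = 16 + (176 + 2*A) = 192 + 2*A)
-7549/t(C(W, -2)) - 9216*1/(25*(107 - 60)) = -7549/(192 + 2*0) - 9216*1/(25*(107 - 60)) = -7549/(192 + 0) - 9216/(47*25) = -7549/192 - 9216/1175 = -10639547/225600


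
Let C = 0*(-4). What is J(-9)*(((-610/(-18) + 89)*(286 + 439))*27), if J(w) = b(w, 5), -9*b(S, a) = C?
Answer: 0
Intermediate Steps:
C = 0
b(S, a) = 0 (b(S, a) = -⅑*0 = 0)
J(w) = 0
J(-9)*(((-610/(-18) + 89)*(286 + 439))*27) = 0*(((-610/(-18) + 89)*(286 + 439))*27) = 0*(((-610*(-1/18) + 89)*725)*27) = 0*(((305/9 + 89)*725)*27) = 0*(((1106/9)*725)*27) = 0*((801850/9)*27) = 0*2405550 = 0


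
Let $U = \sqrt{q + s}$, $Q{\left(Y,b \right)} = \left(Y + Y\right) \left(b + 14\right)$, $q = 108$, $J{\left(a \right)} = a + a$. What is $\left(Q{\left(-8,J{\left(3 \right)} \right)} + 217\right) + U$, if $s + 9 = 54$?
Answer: $-103 + 3 \sqrt{17} \approx -90.631$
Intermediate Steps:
$s = 45$ ($s = -9 + 54 = 45$)
$J{\left(a \right)} = 2 a$
$Q{\left(Y,b \right)} = 2 Y \left(14 + b\right)$
$U = 3 \sqrt{17}$ ($U = \sqrt{108 + 45} = \sqrt{153} = 3 \sqrt{17} \approx 12.369$)
$\left(Q{\left(-8,J{\left(3 \right)} \right)} + 217\right) + U = \left(2 \left(-8\right) \left(14 + 2 \cdot 3\right) + 217\right) + 3 \sqrt{17} = \left(2 \left(-8\right) \left(14 + 6\right) + 217\right) + 3 \sqrt{17} = \left(2 \left(-8\right) 20 + 217\right) + 3 \sqrt{17} = \left(-320 + 217\right) + 3 \sqrt{17} = -103 + 3 \sqrt{17}$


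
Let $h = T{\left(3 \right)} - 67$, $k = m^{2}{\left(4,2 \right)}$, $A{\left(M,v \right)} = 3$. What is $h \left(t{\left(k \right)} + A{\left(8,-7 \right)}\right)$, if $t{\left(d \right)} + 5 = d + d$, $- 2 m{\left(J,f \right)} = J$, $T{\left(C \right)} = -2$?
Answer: $-414$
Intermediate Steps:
$m{\left(J,f \right)} = - \frac{J}{2}$
$k = 4$ ($k = \left(\left(- \frac{1}{2}\right) 4\right)^{2} = \left(-2\right)^{2} = 4$)
$t{\left(d \right)} = -5 + 2 d$ ($t{\left(d \right)} = -5 + \left(d + d\right) = -5 + 2 d$)
$h = -69$ ($h = -2 - 67 = -69$)
$h \left(t{\left(k \right)} + A{\left(8,-7 \right)}\right) = - 69 \left(\left(-5 + 2 \cdot 4\right) + 3\right) = - 69 \left(\left(-5 + 8\right) + 3\right) = - 69 \left(3 + 3\right) = \left(-69\right) 6 = -414$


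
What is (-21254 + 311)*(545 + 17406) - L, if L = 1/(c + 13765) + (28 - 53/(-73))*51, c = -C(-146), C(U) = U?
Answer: -381777599374669/1015503 ≈ -3.7595e+8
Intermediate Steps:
c = 146 (c = -1*(-146) = 146)
L = 1487739790/1015503 (L = 1/(146 + 13765) + (28 - 53/(-73))*51 = 1/13911 + (28 - 53*(-1/73))*51 = 1/13911 + (28 + 53/73)*51 = 1/13911 + (2097/73)*51 = 1/13911 + 106947/73 = 1487739790/1015503 ≈ 1465.0)
(-21254 + 311)*(545 + 17406) - L = (-21254 + 311)*(545 + 17406) - 1*1487739790/1015503 = -20943*17951 - 1487739790/1015503 = -375947793 - 1487739790/1015503 = -381777599374669/1015503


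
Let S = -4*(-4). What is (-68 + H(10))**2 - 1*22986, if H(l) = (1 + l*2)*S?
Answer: 48838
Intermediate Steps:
S = 16
H(l) = 16 + 32*l (H(l) = (1 + l*2)*16 = (1 + 2*l)*16 = 16 + 32*l)
(-68 + H(10))**2 - 1*22986 = (-68 + (16 + 32*10))**2 - 1*22986 = (-68 + (16 + 320))**2 - 22986 = (-68 + 336)**2 - 22986 = 268**2 - 22986 = 71824 - 22986 = 48838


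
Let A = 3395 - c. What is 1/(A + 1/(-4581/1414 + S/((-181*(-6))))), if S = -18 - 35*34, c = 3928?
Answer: -3341539/1781808089 ≈ -0.0018754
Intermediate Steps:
A = -533 (A = 3395 - 1*3928 = 3395 - 3928 = -533)
S = -1208 (S = -18 - 1190 = -1208)
1/(A + 1/(-4581/1414 + S/((-181*(-6))))) = 1/(-533 + 1/(-4581/1414 - 1208/((-181*(-6))))) = 1/(-533 + 1/(-4581*1/1414 - 1208/1086)) = 1/(-533 + 1/(-4581/1414 - 1208*1/1086)) = 1/(-533 + 1/(-4581/1414 - 604/543)) = 1/(-533 + 1/(-3341539/767802)) = 1/(-533 - 767802/3341539) = 1/(-1781808089/3341539) = -3341539/1781808089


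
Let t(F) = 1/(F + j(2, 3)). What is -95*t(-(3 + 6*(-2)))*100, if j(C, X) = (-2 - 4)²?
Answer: -1900/9 ≈ -211.11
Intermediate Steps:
j(C, X) = 36 (j(C, X) = (-6)² = 36)
t(F) = 1/(36 + F) (t(F) = 1/(F + 36) = 1/(36 + F))
-95*t(-(3 + 6*(-2)))*100 = -95/(36 - (3 + 6*(-2)))*100 = -95/(36 - (3 - 12))*100 = -95/(36 - 1*(-9))*100 = -95/(36 + 9)*100 = -95/45*100 = -95*1/45*100 = -19/9*100 = -1900/9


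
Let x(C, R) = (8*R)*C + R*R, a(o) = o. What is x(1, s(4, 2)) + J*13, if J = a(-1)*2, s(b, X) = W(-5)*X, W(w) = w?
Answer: -6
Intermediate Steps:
s(b, X) = -5*X
x(C, R) = R² + 8*C*R (x(C, R) = 8*C*R + R² = R² + 8*C*R)
J = -2 (J = -1*2 = -2)
x(1, s(4, 2)) + J*13 = (-5*2)*(-5*2 + 8*1) - 2*13 = -10*(-10 + 8) - 26 = -10*(-2) - 26 = 20 - 26 = -6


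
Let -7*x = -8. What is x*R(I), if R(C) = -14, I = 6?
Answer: -16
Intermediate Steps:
x = 8/7 (x = -⅐*(-8) = 8/7 ≈ 1.1429)
x*R(I) = (8/7)*(-14) = -16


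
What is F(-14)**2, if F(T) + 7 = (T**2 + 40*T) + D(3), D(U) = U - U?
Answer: 137641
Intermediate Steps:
D(U) = 0
F(T) = -7 + T**2 + 40*T (F(T) = -7 + ((T**2 + 40*T) + 0) = -7 + (T**2 + 40*T) = -7 + T**2 + 40*T)
F(-14)**2 = (-7 + (-14)**2 + 40*(-14))**2 = (-7 + 196 - 560)**2 = (-371)**2 = 137641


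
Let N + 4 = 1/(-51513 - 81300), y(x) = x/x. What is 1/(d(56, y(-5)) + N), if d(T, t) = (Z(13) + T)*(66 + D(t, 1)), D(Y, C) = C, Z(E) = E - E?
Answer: 132813/497783123 ≈ 0.00026681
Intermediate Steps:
Z(E) = 0
y(x) = 1
d(T, t) = 67*T (d(T, t) = (0 + T)*(66 + 1) = T*67 = 67*T)
N = -531253/132813 (N = -4 + 1/(-51513 - 81300) = -4 + 1/(-132813) = -4 - 1/132813 = -531253/132813 ≈ -4.0000)
1/(d(56, y(-5)) + N) = 1/(67*56 - 531253/132813) = 1/(3752 - 531253/132813) = 1/(497783123/132813) = 132813/497783123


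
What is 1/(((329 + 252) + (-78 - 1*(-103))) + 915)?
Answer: 1/1521 ≈ 0.00065746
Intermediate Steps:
1/(((329 + 252) + (-78 - 1*(-103))) + 915) = 1/((581 + (-78 + 103)) + 915) = 1/((581 + 25) + 915) = 1/(606 + 915) = 1/1521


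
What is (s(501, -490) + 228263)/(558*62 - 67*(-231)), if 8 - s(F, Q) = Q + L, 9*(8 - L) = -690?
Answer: 686029/150219 ≈ 4.5669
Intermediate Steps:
L = 254/3 (L = 8 - ⅑*(-690) = 8 + 230/3 = 254/3 ≈ 84.667)
s(F, Q) = -230/3 - Q (s(F, Q) = 8 - (Q + 254/3) = 8 - (254/3 + Q) = 8 + (-254/3 - Q) = -230/3 - Q)
(s(501, -490) + 228263)/(558*62 - 67*(-231)) = ((-230/3 - 1*(-490)) + 228263)/(558*62 - 67*(-231)) = ((-230/3 + 490) + 228263)/(34596 + 15477) = (1240/3 + 228263)/50073 = (686029/3)*(1/50073) = 686029/150219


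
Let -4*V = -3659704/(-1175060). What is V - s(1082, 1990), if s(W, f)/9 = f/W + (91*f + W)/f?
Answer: -53209899639371/63252892270 ≈ -841.22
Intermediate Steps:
s(W, f) = 9*f/W + 9*(W + 91*f)/f (s(W, f) = 9*(f/W + (91*f + W)/f) = 9*(f/W + (W + 91*f)/f) = 9*f/W + 9*(W + 91*f)/f)
V = -457463/587530 (V = -(-914926)/(-1175060) = -(-914926)*(-1)/1175060 = -¼*914926/293765 = -457463/587530 ≈ -0.77862)
V - s(1082, 1990) = -457463/587530 - (819 + 9*1082/1990 + 9*1990/1082) = -457463/587530 - (819 + 9*1082*(1/1990) + 9*1990*(1/1082)) = -457463/587530 - (819 + 4869/995 + 8955/541) = -457463/587530 - 1*452407959/538295 = -457463/587530 - 452407959/538295 = -53209899639371/63252892270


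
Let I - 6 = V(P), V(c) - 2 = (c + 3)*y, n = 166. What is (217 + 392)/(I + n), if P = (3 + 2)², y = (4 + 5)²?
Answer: 203/814 ≈ 0.24939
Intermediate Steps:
y = 81 (y = 9² = 81)
P = 25 (P = 5² = 25)
V(c) = 245 + 81*c (V(c) = 2 + (c + 3)*81 = 2 + (3 + c)*81 = 2 + (243 + 81*c) = 245 + 81*c)
I = 2276 (I = 6 + (245 + 81*25) = 6 + (245 + 2025) = 6 + 2270 = 2276)
(217 + 392)/(I + n) = (217 + 392)/(2276 + 166) = 609/2442 = 609*(1/2442) = 203/814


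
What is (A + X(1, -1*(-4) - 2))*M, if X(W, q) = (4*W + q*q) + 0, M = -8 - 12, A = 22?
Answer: -600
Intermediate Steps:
M = -20
X(W, q) = q² + 4*W (X(W, q) = (4*W + q²) + 0 = (q² + 4*W) + 0 = q² + 4*W)
(A + X(1, -1*(-4) - 2))*M = (22 + ((-1*(-4) - 2)² + 4*1))*(-20) = (22 + ((4 - 2)² + 4))*(-20) = (22 + (2² + 4))*(-20) = (22 + (4 + 4))*(-20) = (22 + 8)*(-20) = 30*(-20) = -600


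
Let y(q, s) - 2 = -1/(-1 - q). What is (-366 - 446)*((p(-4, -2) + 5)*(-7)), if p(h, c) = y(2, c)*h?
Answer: -73892/3 ≈ -24631.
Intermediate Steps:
y(q, s) = 2 - 1/(-1 - q)
p(h, c) = 7*h/3 (p(h, c) = ((3 + 2*2)/(1 + 2))*h = ((3 + 4)/3)*h = ((⅓)*7)*h = 7*h/3)
(-366 - 446)*((p(-4, -2) + 5)*(-7)) = (-366 - 446)*(((7/3)*(-4) + 5)*(-7)) = -812*(-28/3 + 5)*(-7) = -(-10556)*(-7)/3 = -812*91/3 = -73892/3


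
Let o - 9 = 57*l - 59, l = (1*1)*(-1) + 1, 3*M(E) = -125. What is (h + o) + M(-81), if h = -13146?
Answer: -39713/3 ≈ -13238.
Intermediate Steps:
M(E) = -125/3 (M(E) = (⅓)*(-125) = -125/3)
l = 0 (l = 1*(-1) + 1 = -1 + 1 = 0)
o = -50 (o = 9 + (57*0 - 59) = 9 + (0 - 59) = 9 - 59 = -50)
(h + o) + M(-81) = (-13146 - 50) - 125/3 = -13196 - 125/3 = -39713/3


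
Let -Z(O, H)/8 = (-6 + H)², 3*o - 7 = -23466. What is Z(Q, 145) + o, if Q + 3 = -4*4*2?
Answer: -487163/3 ≈ -1.6239e+5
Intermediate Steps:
o = -23459/3 (o = 7/3 + (⅓)*(-23466) = 7/3 - 7822 = -23459/3 ≈ -7819.7)
Q = -35 (Q = -3 - 4*4*2 = -3 - 16*2 = -3 - 32 = -35)
Z(O, H) = -8*(-6 + H)²
Z(Q, 145) + o = -8*(-6 + 145)² - 23459/3 = -8*139² - 23459/3 = -8*19321 - 23459/3 = -154568 - 23459/3 = -487163/3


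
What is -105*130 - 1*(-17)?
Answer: -13633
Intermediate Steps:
-105*130 - 1*(-17) = -13650 + 17 = -13633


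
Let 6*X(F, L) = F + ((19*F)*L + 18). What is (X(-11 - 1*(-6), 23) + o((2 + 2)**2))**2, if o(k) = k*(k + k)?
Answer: 22500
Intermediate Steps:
X(F, L) = 3 + F/6 + 19*F*L/6 (X(F, L) = (F + ((19*F)*L + 18))/6 = (F + (19*F*L + 18))/6 = (F + (18 + 19*F*L))/6 = (18 + F + 19*F*L)/6 = 3 + F/6 + 19*F*L/6)
o(k) = 2*k**2 (o(k) = k*(2*k) = 2*k**2)
(X(-11 - 1*(-6), 23) + o((2 + 2)**2))**2 = ((3 + (-11 - 1*(-6))/6 + (19/6)*(-11 - 1*(-6))*23) + 2*((2 + 2)**2)**2)**2 = ((3 + (-11 + 6)/6 + (19/6)*(-11 + 6)*23) + 2*(4**2)**2)**2 = ((3 + (1/6)*(-5) + (19/6)*(-5)*23) + 2*16**2)**2 = ((3 - 5/6 - 2185/6) + 2*256)**2 = (-362 + 512)**2 = 150**2 = 22500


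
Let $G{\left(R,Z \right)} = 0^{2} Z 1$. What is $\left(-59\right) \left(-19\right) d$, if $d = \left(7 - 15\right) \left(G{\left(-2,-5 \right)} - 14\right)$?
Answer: $125552$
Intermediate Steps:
$G{\left(R,Z \right)} = 0$ ($G{\left(R,Z \right)} = 0 Z 1 = 0 \cdot 1 = 0$)
$d = 112$ ($d = \left(7 - 15\right) \left(0 - 14\right) = \left(-8\right) \left(-14\right) = 112$)
$\left(-59\right) \left(-19\right) d = \left(-59\right) \left(-19\right) 112 = 1121 \cdot 112 = 125552$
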